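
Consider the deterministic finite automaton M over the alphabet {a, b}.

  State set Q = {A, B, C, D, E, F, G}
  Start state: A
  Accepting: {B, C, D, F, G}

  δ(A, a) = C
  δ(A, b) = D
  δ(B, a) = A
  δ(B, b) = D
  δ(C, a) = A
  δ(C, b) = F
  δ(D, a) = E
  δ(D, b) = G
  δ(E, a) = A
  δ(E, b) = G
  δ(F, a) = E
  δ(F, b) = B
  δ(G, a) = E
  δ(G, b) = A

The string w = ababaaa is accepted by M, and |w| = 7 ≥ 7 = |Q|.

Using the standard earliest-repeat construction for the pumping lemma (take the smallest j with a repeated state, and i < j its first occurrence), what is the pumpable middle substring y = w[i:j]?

ba

Run of M on w = a b a b a a a:
  step 0: A  (start)
  step 1: C  (read a: A→C)
  step 2: F  (read b: C→F)
  step 3: E  (read a: F→E)
  step 4: G  (read b: E→G)
  step 5: E  (read a: G→E)   ← first repeat (E seen earlier)
  step 6: A  (read a: E→A)
  step 7: C  (read a: A→C)

So i = 3, j = 5, giving x = w[0:3] = aba, y = w[3:5] = ba, z = w[5:7] = aa.
Check: |xy| = 5 ≤ 7 and |y| = 2 ≥ 1. Reading y takes M from E back to E, so every xyⁱz is accepted.
The DFA has 7 states, so the proof of the pumping lemma guarantees a repeated state among the first 7+1 visited; the segment between the two visits is the pumpable y.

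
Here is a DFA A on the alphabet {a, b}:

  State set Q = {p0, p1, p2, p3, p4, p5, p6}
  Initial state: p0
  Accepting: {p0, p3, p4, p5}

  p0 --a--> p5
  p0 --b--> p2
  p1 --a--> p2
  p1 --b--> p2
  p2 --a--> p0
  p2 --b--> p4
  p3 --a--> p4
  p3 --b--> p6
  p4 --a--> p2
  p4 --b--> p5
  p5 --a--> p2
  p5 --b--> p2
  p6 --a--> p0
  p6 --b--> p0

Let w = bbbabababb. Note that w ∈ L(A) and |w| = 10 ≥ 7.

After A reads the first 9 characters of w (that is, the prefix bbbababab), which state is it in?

p4

Run of A on the first 9 characters of w = b b b a b a b a b:
  step 0: p0  (start)
  step 1: p2  (read b: p0→p2)
  step 2: p4  (read b: p2→p4)
  step 3: p5  (read b: p4→p5)
  step 4: p2  (read a: p5→p2)
  step 5: p4  (read b: p2→p4)
  step 6: p2  (read a: p4→p2)
  step 7: p4  (read b: p2→p4)
  step 8: p2  (read a: p4→p2)
  step 9: p4  (read b: p2→p4)

After reading 9 characters, A is in state p4.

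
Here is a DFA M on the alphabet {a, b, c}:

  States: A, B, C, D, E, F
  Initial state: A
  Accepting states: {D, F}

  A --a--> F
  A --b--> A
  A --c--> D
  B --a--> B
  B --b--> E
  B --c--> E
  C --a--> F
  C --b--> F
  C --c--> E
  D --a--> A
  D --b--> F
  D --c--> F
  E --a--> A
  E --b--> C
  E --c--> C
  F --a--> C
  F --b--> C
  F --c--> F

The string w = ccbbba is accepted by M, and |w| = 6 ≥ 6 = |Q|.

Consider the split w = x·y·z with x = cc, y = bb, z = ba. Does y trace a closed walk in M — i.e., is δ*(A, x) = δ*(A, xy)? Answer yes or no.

State sequence: A -c-> D -c-> F -b-> C -b-> F

After x (step 2): F. After xy (step 4): F.
They match, so y = bb drives M around a cycle from F back to itself; pumping y any number of times keeps M in F before reading z, and xyⁱz ∈ L(M) for every i ≥ 0.

yes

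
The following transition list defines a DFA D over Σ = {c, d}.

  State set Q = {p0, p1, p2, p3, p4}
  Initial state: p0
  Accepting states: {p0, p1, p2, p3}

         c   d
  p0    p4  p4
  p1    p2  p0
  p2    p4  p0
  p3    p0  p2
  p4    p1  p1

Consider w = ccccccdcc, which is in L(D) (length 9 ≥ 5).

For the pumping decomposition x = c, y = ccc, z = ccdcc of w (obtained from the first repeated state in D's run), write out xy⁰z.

cccdcc

xy⁰z = xz = c·ccdcc = cccdcc.
Reading y = ccc takes D from p4 back to p4, so after x the machine is still in p4, and z then leads to the accepting state p1. Hence cccdcc ∈ L(D).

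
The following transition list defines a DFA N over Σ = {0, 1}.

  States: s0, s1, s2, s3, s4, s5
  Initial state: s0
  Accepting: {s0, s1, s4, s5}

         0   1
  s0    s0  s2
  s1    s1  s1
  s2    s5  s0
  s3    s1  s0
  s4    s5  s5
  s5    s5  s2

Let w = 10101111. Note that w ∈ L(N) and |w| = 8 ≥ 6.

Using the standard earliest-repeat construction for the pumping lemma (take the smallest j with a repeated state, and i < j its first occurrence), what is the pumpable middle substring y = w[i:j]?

01

Run of N on w = 1 0 1 0 1 1 1 1:
  step 0: s0  (start)
  step 1: s2  (read 1: s0→s2)
  step 2: s5  (read 0: s2→s5)
  step 3: s2  (read 1: s5→s2)   ← first repeat (s2 seen earlier)
  step 4: s5  (read 0: s2→s5)
  step 5: s2  (read 1: s5→s2)
  step 6: s0  (read 1: s2→s0)
  step 7: s2  (read 1: s0→s2)
  step 8: s0  (read 1: s2→s0)

So i = 1, j = 3, giving x = w[0:1] = 1, y = w[1:3] = 01, z = w[3:8] = 01111.
Check: |xy| = 3 ≤ 6 and |y| = 2 ≥ 1. Reading y takes N from s2 back to s2, so every xyⁱz is accepted.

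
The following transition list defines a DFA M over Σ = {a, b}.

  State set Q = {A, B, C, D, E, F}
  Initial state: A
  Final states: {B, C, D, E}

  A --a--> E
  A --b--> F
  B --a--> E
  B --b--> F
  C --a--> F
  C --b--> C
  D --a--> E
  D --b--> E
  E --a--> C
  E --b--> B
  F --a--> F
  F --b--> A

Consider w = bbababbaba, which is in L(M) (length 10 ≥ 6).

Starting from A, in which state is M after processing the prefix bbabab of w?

B

State sequence: A -b-> F -b-> A -a-> E -b-> B -a-> E -b-> B

After reading 6 characters, M is in state B.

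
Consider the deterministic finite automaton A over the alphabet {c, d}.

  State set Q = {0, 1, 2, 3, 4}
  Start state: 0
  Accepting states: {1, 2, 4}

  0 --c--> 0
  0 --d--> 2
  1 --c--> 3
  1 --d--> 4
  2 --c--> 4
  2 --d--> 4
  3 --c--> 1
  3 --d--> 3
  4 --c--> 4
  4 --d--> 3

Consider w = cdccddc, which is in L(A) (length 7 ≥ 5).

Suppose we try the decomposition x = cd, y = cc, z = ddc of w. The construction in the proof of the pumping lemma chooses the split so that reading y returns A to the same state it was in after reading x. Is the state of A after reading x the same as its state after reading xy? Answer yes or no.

State sequence: 0 -c-> 0 -d-> 2 -c-> 4 -c-> 4

After x (step 2): 2. After xy (step 4): 4.
They differ (2 ≠ 4), so y is not a cycle from the state after x; this split is not the one the pumping-lemma construction produces, and pumping y need not keep the string in L(A).

no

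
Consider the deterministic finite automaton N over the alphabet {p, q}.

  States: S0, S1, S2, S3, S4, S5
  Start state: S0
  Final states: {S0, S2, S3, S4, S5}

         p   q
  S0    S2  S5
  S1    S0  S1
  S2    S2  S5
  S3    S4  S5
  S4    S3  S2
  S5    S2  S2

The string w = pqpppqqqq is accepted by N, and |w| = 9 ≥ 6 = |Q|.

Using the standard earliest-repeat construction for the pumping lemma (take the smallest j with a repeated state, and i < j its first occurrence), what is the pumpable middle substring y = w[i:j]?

qp

Run of N on w = p q p p p q q q q:
  step 0: S0  (start)
  step 1: S2  (read p: S0→S2)
  step 2: S5  (read q: S2→S5)
  step 3: S2  (read p: S5→S2)   ← first repeat (S2 seen earlier)
  step 4: S2  (read p: S2→S2)
  step 5: S2  (read p: S2→S2)
  step 6: S5  (read q: S2→S5)
  step 7: S2  (read q: S5→S2)
  step 8: S5  (read q: S2→S5)
  step 9: S2  (read q: S5→S2)

So i = 1, j = 3, giving x = w[0:1] = p, y = w[1:3] = qp, z = w[3:9] = ppqqqq.
Check: |xy| = 3 ≤ 6 and |y| = 2 ≥ 1. Reading y takes N from S2 back to S2, so every xyⁱz is accepted.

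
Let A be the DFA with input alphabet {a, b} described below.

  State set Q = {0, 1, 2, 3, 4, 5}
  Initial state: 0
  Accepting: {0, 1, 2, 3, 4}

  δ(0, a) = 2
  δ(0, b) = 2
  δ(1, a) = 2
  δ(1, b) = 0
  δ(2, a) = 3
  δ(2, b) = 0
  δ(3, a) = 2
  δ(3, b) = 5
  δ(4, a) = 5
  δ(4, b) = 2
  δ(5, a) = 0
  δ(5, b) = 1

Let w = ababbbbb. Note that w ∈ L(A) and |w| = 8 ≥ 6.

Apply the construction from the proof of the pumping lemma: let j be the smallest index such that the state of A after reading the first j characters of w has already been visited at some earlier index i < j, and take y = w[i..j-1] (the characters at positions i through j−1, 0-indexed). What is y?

State sequence: 0 -a-> 2 -b-> 0 -a-> 2 -b-> 0 -b-> 2 -b-> 0 -b-> 2 -b-> 0
First repeat at step 2: 0 was already visited.

So i = 0, j = 2, giving x = w[0:0] = ε, y = w[0:2] = ab, z = w[2:8] = abbbbb.
Check: |xy| = 2 ≤ 6 and |y| = 2 ≥ 1. Reading y takes A from 0 back to 0, so every xyⁱz is accepted.
The DFA has 6 states, so the proof of the pumping lemma guarantees a repeated state among the first 6+1 visited; the segment between the two visits is the pumpable y.

ab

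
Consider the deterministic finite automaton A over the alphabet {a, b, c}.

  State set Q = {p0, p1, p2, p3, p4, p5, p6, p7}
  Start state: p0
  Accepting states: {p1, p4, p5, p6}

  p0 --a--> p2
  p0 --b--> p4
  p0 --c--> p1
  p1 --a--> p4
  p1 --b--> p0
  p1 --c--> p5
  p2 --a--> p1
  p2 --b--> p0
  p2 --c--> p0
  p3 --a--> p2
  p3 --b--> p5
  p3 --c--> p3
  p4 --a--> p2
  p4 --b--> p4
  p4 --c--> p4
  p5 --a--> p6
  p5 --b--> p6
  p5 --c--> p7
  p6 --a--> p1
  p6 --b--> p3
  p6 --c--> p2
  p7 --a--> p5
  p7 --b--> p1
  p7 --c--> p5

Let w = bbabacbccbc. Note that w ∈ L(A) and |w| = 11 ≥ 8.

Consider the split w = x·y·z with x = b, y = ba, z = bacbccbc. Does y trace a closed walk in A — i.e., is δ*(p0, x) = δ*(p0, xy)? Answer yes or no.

no

State sequence: p0 -b-> p4 -b-> p4 -a-> p2

After x (step 1): p4. After xy (step 3): p2.
They differ (p4 ≠ p2), so y is not a cycle from the state after x; this split is not the one the pumping-lemma construction produces, and pumping y need not keep the string in L(A).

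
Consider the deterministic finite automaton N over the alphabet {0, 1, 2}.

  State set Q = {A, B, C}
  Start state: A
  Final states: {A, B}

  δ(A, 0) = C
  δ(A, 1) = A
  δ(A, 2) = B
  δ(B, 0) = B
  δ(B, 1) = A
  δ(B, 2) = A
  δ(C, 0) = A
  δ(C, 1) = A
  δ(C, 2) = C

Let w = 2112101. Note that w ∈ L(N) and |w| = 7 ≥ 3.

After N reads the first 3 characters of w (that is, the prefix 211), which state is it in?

A

State sequence: A -2-> B -1-> A -1-> A

After reading 3 characters, N is in state A.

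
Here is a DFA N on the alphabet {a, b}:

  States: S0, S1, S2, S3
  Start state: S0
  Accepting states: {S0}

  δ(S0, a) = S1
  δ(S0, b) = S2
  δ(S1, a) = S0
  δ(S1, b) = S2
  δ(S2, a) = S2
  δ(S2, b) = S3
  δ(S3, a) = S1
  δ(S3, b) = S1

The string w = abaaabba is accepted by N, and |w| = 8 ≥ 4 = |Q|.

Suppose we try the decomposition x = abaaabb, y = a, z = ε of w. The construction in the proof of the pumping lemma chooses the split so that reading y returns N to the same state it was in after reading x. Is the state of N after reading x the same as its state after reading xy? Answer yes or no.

Run of N on the first 8 characters of w = a b a a a b b a:
  step 0: S0  (start)
  step 1: S1  (read a: S0→S1)
  step 2: S2  (read b: S1→S2)
  step 3: S2  (read a: S2→S2)
  step 4: S2  (read a: S2→S2)
  step 5: S2  (read a: S2→S2)
  step 6: S3  (read b: S2→S3)
  step 7: S1  (read b: S3→S1)
  step 8: S0  (read a: S1→S0)

After x (step 7): S1. After xy (step 8): S0.
They differ (S1 ≠ S0), so y is not a cycle from the state after x; this split is not the one the pumping-lemma construction produces, and pumping y need not keep the string in L(N).

no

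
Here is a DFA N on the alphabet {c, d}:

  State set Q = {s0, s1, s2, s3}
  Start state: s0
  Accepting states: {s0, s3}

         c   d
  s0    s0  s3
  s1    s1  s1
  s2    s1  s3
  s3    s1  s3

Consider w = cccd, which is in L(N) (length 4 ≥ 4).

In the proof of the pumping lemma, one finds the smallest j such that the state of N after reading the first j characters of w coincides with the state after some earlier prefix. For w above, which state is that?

s0

Run of N on w = c c c d:
  step 0: s0  (start)
  step 1: s0  (read c: s0→s0)   ← first repeat (s0 seen earlier)
  step 2: s0  (read c: s0→s0)
  step 3: s0  (read c: s0→s0)
  step 4: s3  (read d: s0→s3)

The earliest repeat is at step j = 1: N is in s0, which it already visited at step i = 0.
With |Q| = 4, pigeonhole forces a state repeat no later than step 4; the substring read between the first and second visits to that state can be pumped.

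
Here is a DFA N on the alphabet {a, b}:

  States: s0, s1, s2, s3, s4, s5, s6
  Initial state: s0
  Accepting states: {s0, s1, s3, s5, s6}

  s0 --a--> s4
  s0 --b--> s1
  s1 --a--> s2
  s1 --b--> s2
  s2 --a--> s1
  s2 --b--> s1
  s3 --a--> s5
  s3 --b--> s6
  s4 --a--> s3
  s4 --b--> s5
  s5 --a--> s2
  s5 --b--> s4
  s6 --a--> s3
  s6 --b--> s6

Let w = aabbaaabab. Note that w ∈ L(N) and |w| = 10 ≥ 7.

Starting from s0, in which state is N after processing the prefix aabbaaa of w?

State sequence: s0 -a-> s4 -a-> s3 -b-> s6 -b-> s6 -a-> s3 -a-> s5 -a-> s2

After reading 7 characters, N is in state s2.
(This kind of state-tracing is the core of the pumping-lemma construction: with 7 states, pigeonhole forces a repeat within the first 7 steps.)

s2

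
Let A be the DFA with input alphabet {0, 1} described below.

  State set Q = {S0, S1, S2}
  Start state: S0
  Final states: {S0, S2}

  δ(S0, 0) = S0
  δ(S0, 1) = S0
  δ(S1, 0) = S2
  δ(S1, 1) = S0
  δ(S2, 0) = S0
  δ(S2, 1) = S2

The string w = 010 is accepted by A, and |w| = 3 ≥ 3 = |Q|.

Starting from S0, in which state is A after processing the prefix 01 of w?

Run of A on the first 2 characters of w = 0 1:
  step 0: S0  (start)
  step 1: S0  (read 0: S0→S0)
  step 2: S0  (read 1: S0→S0)

After reading 2 characters, A is in state S0.

S0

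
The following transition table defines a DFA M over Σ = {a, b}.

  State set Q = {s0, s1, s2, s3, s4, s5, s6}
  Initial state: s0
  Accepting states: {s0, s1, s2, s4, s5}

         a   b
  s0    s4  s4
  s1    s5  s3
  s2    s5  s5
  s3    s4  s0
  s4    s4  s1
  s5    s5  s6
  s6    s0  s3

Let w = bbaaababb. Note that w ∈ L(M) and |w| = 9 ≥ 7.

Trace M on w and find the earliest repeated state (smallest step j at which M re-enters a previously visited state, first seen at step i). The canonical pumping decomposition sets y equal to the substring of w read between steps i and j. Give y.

Run of M on w = b b a a a b a b b:
  step 0: s0  (start)
  step 1: s4  (read b: s0→s4)
  step 2: s1  (read b: s4→s1)
  step 3: s5  (read a: s1→s5)
  step 4: s5  (read a: s5→s5)   ← first repeat (s5 seen earlier)
  step 5: s5  (read a: s5→s5)
  step 6: s6  (read b: s5→s6)
  step 7: s0  (read a: s6→s0)
  step 8: s4  (read b: s0→s4)
  step 9: s1  (read b: s4→s1)

So i = 3, j = 4, giving x = w[0:3] = bba, y = w[3:4] = a, z = w[4:9] = ababb.
Check: |xy| = 4 ≤ 7 and |y| = 1 ≥ 1. Reading y takes M from s5 back to s5, so every xyⁱz is accepted.
Pumping length from the standard proof: p = 7 (the number of states). The repeated state found above gives |xy| = j ≤ 7 and |y| = j − i ≥ 1.

a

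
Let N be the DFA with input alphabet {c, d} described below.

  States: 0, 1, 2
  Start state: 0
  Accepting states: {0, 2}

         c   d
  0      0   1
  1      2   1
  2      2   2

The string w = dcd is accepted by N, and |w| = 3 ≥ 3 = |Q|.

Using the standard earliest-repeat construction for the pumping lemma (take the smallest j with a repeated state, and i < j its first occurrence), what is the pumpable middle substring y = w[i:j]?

State sequence: 0 -d-> 1 -c-> 2 -d-> 2
First repeat at step 3: 2 was already visited.

So i = 2, j = 3, giving x = w[0:2] = dc, y = w[2:3] = d, z = w[3:3] = ε.
Check: |xy| = 3 ≤ 3 and |y| = 1 ≥ 1. Reading y takes N from 2 back to 2, so every xyⁱz is accepted.

d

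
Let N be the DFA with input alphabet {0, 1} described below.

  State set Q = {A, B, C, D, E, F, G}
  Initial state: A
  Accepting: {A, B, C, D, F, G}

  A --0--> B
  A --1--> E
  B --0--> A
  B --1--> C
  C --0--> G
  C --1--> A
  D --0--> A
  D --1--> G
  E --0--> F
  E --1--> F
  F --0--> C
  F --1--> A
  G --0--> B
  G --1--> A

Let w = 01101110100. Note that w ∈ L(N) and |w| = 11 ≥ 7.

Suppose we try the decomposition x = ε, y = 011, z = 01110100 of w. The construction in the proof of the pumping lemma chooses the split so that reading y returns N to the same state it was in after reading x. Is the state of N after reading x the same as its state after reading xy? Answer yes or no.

yes

State sequence: A -0-> B -1-> C -1-> A

After x (step 0): A. After xy (step 3): A.
They match, so y = 011 drives N around a cycle from A back to itself; pumping y any number of times keeps N in A before reading z, and xyⁱz ∈ L(N) for every i ≥ 0.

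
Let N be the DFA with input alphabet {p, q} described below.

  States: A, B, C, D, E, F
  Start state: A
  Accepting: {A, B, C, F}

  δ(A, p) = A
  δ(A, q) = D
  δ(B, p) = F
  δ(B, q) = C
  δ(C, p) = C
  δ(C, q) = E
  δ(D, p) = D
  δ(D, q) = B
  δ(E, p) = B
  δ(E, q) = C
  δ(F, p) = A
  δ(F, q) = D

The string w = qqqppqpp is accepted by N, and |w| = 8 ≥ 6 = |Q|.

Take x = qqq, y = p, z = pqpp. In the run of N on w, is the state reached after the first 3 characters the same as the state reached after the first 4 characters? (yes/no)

State sequence: A -q-> D -q-> B -q-> C -p-> C

After x (step 3): C. After xy (step 4): C.
They match, so y = p drives N around a cycle from C back to itself; pumping y any number of times keeps N in C before reading z, and xyⁱz ∈ L(N) for every i ≥ 0.

yes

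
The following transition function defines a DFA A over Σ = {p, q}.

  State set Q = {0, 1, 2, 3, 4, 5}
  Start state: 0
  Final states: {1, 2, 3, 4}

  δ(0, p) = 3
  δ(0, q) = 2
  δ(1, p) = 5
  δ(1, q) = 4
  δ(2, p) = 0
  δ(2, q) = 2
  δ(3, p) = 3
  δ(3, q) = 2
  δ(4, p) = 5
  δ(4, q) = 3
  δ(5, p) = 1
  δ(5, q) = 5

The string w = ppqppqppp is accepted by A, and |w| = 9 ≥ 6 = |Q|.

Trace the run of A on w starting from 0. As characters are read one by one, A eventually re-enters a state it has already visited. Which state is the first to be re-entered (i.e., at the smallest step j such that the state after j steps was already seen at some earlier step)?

3

Run of A on w = p p q p p q p p p:
  step 0: 0  (start)
  step 1: 3  (read p: 0→3)
  step 2: 3  (read p: 3→3)   ← first repeat (3 seen earlier)
  step 3: 2  (read q: 3→2)
  step 4: 0  (read p: 2→0)
  step 5: 3  (read p: 0→3)
  step 6: 2  (read q: 3→2)
  step 7: 0  (read p: 2→0)
  step 8: 3  (read p: 0→3)
  step 9: 3  (read p: 3→3)

The earliest repeat is at step j = 2: A is in 3, which it already visited at step i = 1.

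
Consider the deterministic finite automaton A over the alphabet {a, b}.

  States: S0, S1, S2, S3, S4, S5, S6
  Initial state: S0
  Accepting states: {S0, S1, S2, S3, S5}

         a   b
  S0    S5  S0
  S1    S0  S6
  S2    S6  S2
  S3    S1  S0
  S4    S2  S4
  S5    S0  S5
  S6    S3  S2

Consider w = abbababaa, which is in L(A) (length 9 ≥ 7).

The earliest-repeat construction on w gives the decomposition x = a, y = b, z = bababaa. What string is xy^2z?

xy^2z = a·b·b·bababaa = abbbababaa.
Reading y = b takes A from S5 back to S5, so after x·y·y the machine is still in S5, and z then leads to the accepting state S5. Hence abbbababaa ∈ L(A).

abbbababaa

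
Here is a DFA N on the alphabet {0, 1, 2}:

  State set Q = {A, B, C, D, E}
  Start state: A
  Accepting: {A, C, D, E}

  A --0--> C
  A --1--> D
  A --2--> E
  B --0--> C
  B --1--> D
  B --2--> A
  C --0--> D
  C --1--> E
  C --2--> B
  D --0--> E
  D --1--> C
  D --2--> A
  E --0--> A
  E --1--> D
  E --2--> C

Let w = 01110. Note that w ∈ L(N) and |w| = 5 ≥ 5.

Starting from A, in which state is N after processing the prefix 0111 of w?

Run of N on the first 4 characters of w = 0 1 1 1:
  step 0: A  (start)
  step 1: C  (read 0: A→C)
  step 2: E  (read 1: C→E)
  step 3: D  (read 1: E→D)
  step 4: C  (read 1: D→C)

After reading 4 characters, N is in state C.
(This kind of state-tracing is the core of the pumping-lemma construction: with 5 states, pigeonhole forces a repeat within the first 5 steps.)

C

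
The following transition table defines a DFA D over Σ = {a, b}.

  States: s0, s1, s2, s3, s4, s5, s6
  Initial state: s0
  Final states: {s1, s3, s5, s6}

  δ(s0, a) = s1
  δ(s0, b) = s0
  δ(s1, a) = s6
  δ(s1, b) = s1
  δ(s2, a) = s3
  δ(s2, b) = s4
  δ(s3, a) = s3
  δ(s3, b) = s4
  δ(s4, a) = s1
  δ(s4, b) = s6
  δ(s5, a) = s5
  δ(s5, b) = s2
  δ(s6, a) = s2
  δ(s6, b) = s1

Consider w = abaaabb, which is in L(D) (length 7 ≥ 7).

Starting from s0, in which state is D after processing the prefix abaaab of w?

s4

Run of D on the first 6 characters of w = a b a a a b:
  step 0: s0  (start)
  step 1: s1  (read a: s0→s1)
  step 2: s1  (read b: s1→s1)
  step 3: s6  (read a: s1→s6)
  step 4: s2  (read a: s6→s2)
  step 5: s3  (read a: s2→s3)
  step 6: s4  (read b: s3→s4)

After reading 6 characters, D is in state s4.
(This kind of state-tracing is the core of the pumping-lemma construction: with 7 states, pigeonhole forces a repeat within the first 7 steps.)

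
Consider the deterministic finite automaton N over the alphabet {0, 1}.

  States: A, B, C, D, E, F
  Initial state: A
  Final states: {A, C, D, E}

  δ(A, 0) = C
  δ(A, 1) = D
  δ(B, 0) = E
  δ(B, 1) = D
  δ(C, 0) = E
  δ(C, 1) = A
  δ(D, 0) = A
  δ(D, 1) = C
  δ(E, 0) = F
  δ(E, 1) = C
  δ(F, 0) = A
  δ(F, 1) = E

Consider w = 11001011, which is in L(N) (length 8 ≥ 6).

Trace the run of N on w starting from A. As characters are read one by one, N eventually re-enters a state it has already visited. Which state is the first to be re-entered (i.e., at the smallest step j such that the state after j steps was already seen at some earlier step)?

E

State sequence: A -1-> D -1-> C -0-> E -0-> F -1-> E -0-> F -1-> E -1-> C
First repeat at step 5: E was already visited.

The earliest repeat is at step j = 5: N is in E, which it already visited at step i = 3.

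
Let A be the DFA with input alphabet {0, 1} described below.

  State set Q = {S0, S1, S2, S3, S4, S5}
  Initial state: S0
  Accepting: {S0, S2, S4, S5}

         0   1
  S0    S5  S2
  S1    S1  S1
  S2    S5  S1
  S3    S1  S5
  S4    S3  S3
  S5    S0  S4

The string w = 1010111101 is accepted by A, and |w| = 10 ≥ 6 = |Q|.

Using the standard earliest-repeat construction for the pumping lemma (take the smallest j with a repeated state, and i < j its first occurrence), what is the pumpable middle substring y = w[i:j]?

101

State sequence: S0 -1-> S2 -0-> S5 -1-> S4 -0-> S3 -1-> S5 -1-> S4 -1-> S3 -1-> S5 -0-> S0 -1-> S2
First repeat at step 5: S5 was already visited.

So i = 2, j = 5, giving x = w[0:2] = 10, y = w[2:5] = 101, z = w[5:10] = 11101.
Check: |xy| = 5 ≤ 6 and |y| = 3 ≥ 1. Reading y takes A from S5 back to S5, so every xyⁱz is accepted.
Since A has 6 states, any run of length ≥ 6 visits 6+1 states, so by pigeonhole some state repeats within the first 6 steps — that repeat gives the pumpable loop.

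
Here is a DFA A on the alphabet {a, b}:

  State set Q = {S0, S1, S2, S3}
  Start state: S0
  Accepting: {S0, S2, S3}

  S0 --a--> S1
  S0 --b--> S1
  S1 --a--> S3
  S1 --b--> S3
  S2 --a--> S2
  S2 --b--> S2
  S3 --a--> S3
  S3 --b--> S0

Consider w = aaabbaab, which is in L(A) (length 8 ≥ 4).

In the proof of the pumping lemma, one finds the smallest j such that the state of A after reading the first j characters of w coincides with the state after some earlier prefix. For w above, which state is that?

S3

State sequence: S0 -a-> S1 -a-> S3 -a-> S3 -b-> S0 -b-> S1 -a-> S3 -a-> S3 -b-> S0
First repeat at step 3: S3 was already visited.

The earliest repeat is at step j = 3: A is in S3, which it already visited at step i = 2.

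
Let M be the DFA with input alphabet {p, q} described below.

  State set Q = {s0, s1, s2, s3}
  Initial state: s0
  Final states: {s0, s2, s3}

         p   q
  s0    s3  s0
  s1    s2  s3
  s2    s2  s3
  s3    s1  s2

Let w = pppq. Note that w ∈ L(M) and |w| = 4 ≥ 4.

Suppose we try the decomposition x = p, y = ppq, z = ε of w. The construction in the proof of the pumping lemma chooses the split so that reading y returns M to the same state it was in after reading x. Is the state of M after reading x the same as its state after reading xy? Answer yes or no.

yes

Run of M on the first 4 characters of w = p p p q:
  step 0: s0  (start)
  step 1: s3  (read p: s0→s3)
  step 2: s1  (read p: s3→s1)
  step 3: s2  (read p: s1→s2)
  step 4: s3  (read q: s2→s3)

After x (step 1): s3. After xy (step 4): s3.
They match, so y = ppq drives M around a cycle from s3 back to itself; pumping y any number of times keeps M in s3 before reading z, and xyⁱz ∈ L(M) for every i ≥ 0.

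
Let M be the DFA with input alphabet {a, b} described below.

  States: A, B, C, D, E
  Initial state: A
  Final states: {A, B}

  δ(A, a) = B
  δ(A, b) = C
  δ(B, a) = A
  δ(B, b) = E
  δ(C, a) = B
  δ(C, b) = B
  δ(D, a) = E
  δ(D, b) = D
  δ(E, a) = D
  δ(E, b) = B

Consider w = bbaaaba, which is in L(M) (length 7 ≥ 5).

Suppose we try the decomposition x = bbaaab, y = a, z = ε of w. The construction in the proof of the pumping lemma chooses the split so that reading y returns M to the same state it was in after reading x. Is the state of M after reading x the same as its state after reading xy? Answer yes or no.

no

Run of M on the first 7 characters of w = b b a a a b a:
  step 0: A  (start)
  step 1: C  (read b: A→C)
  step 2: B  (read b: C→B)
  step 3: A  (read a: B→A)
  step 4: B  (read a: A→B)
  step 5: A  (read a: B→A)
  step 6: C  (read b: A→C)
  step 7: B  (read a: C→B)

After x (step 6): C. After xy (step 7): B.
They differ (C ≠ B), so y is not a cycle from the state after x; this split is not the one the pumping-lemma construction produces, and pumping y need not keep the string in L(M).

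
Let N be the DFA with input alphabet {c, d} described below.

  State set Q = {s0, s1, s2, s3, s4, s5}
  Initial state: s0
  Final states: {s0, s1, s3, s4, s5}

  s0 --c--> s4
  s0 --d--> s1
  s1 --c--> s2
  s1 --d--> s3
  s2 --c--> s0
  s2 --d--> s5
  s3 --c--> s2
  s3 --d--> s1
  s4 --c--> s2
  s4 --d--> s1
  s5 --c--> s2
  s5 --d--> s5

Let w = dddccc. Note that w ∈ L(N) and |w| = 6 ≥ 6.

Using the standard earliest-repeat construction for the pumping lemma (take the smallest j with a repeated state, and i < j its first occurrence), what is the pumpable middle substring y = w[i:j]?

State sequence: s0 -d-> s1 -d-> s3 -d-> s1 -c-> s2 -c-> s0 -c-> s4
First repeat at step 3: s1 was already visited.

So i = 1, j = 3, giving x = w[0:1] = d, y = w[1:3] = dd, z = w[3:6] = ccc.
Check: |xy| = 3 ≤ 6 and |y| = 2 ≥ 1. Reading y takes N from s1 back to s1, so every xyⁱz is accepted.
The DFA has 6 states, so the proof of the pumping lemma guarantees a repeated state among the first 6+1 visited; the segment between the two visits is the pumpable y.

dd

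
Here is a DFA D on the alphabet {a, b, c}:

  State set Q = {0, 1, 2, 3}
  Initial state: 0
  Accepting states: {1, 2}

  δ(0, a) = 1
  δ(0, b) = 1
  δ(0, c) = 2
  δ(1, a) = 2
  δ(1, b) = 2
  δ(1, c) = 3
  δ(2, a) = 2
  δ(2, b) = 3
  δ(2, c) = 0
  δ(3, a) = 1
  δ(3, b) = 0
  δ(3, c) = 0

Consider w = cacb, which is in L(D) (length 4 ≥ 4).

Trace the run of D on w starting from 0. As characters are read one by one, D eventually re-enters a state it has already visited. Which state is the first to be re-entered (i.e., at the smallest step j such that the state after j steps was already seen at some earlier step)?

2

State sequence: 0 -c-> 2 -a-> 2 -c-> 0 -b-> 1
First repeat at step 2: 2 was already visited.

The earliest repeat is at step j = 2: D is in 2, which it already visited at step i = 1.
Pumping length from the standard proof: p = 4 (the number of states). The repeated state found above gives |xy| = j ≤ 4 and |y| = j − i ≥ 1.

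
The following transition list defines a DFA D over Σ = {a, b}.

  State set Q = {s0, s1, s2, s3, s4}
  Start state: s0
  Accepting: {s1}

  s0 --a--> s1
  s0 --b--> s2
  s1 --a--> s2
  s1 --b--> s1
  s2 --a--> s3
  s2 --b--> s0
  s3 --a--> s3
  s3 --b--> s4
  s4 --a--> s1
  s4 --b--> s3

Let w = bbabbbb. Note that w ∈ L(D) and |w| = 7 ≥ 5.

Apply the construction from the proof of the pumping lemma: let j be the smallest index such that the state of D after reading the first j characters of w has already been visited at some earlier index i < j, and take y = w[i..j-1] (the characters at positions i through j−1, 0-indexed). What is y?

State sequence: s0 -b-> s2 -b-> s0 -a-> s1 -b-> s1 -b-> s1 -b-> s1 -b-> s1
First repeat at step 2: s0 was already visited.

So i = 0, j = 2, giving x = w[0:0] = ε, y = w[0:2] = bb, z = w[2:7] = abbbb.
Check: |xy| = 2 ≤ 5 and |y| = 2 ≥ 1. Reading y takes D from s0 back to s0, so every xyⁱz is accepted.

bb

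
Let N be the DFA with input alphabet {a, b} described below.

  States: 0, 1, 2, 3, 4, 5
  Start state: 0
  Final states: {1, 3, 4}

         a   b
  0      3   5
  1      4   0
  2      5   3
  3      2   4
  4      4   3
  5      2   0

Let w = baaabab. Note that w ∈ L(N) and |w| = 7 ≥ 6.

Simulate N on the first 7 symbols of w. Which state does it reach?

State sequence: 0 -b-> 5 -a-> 2 -a-> 5 -a-> 2 -b-> 3 -a-> 2 -b-> 3

After reading 7 characters, N is in state 3.
(This kind of state-tracing is the core of the pumping-lemma construction: with 6 states, pigeonhole forces a repeat within the first 6 steps.)

3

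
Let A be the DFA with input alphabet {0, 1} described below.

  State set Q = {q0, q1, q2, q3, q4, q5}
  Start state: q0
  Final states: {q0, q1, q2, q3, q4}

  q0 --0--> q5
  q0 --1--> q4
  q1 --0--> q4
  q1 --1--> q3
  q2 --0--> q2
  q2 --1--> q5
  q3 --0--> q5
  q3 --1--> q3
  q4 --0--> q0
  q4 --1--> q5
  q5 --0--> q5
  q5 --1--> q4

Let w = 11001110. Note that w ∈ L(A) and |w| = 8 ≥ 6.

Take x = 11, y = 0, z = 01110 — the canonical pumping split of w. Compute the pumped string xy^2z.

xy^2z = 11·0·0·01110 = 110001110.
Reading y = 0 takes A from q5 back to q5, so after x·y·y the machine is still in q5, and z then leads to the accepting state q0. Hence 110001110 ∈ L(A).

110001110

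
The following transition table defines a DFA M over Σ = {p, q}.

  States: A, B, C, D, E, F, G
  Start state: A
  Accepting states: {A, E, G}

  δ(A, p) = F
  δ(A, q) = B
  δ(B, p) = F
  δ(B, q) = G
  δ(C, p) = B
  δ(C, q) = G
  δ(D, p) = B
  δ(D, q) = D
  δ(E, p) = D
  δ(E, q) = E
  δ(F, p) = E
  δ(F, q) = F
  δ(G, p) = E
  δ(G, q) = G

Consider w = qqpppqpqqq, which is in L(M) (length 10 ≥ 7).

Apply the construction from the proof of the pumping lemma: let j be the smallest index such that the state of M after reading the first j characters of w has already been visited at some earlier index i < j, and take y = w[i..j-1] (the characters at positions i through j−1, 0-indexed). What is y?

Run of M on w = q q p p p q p q q q:
  step 0: A  (start)
  step 1: B  (read q: A→B)
  step 2: G  (read q: B→G)
  step 3: E  (read p: G→E)
  step 4: D  (read p: E→D)
  step 5: B  (read p: D→B)   ← first repeat (B seen earlier)
  step 6: G  (read q: B→G)
  step 7: E  (read p: G→E)
  step 8: E  (read q: E→E)
  step 9: E  (read q: E→E)
  step 10: E  (read q: E→E)

So i = 1, j = 5, giving x = w[0:1] = q, y = w[1:5] = qppp, z = w[5:10] = qpqqq.
Check: |xy| = 5 ≤ 7 and |y| = 4 ≥ 1. Reading y takes M from B back to B, so every xyⁱz is accepted.
The DFA has 7 states, so the proof of the pumping lemma guarantees a repeated state among the first 7+1 visited; the segment between the two visits is the pumpable y.

qppp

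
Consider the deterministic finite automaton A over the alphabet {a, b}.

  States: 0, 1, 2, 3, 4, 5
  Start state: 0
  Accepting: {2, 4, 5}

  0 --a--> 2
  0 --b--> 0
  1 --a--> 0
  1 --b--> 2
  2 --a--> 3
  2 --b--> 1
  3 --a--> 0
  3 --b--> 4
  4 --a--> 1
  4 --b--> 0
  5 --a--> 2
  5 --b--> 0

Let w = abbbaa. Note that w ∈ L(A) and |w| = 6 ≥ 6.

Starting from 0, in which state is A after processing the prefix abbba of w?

0

State sequence: 0 -a-> 2 -b-> 1 -b-> 2 -b-> 1 -a-> 0

After reading 5 characters, A is in state 0.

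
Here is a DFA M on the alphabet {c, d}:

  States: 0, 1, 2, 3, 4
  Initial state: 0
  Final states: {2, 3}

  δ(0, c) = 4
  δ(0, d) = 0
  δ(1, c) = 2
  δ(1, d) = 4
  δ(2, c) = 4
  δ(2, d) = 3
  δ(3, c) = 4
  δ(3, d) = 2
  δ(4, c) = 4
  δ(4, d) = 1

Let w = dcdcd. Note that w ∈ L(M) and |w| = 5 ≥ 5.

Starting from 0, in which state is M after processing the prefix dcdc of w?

2

Run of M on the first 4 characters of w = d c d c:
  step 0: 0  (start)
  step 1: 0  (read d: 0→0)
  step 2: 4  (read c: 0→4)
  step 3: 1  (read d: 4→1)
  step 4: 2  (read c: 1→2)

After reading 4 characters, M is in state 2.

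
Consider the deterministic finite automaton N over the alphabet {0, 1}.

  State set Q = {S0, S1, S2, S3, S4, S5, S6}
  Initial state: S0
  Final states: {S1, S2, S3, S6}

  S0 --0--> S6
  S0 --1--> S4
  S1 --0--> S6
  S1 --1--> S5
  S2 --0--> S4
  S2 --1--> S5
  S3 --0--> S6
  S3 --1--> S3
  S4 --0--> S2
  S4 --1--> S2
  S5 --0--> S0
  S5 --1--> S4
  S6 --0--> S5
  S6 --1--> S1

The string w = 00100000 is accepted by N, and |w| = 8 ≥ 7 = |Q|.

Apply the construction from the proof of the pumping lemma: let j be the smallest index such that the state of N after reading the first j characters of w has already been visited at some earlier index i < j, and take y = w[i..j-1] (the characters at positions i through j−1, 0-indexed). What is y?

00

State sequence: S0 -0-> S6 -0-> S5 -1-> S4 -0-> S2 -0-> S4 -0-> S2 -0-> S4 -0-> S2
First repeat at step 5: S4 was already visited.

So i = 3, j = 5, giving x = w[0:3] = 001, y = w[3:5] = 00, z = w[5:8] = 000.
Check: |xy| = 5 ≤ 7 and |y| = 2 ≥ 1. Reading y takes N from S4 back to S4, so every xyⁱz is accepted.
With |Q| = 7, pigeonhole forces a state repeat no later than step 7; the substring read between the first and second visits to that state can be pumped.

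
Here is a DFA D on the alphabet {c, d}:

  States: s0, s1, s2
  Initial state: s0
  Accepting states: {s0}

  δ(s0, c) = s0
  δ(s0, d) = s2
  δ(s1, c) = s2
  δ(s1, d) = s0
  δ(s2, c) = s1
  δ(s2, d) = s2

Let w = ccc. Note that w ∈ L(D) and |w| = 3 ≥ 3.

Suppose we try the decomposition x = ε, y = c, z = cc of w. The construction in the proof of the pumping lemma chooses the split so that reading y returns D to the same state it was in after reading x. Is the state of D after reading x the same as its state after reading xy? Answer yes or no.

yes

Run of D on the first 1 characters of w = c:
  step 0: s0  (start)
  step 1: s0  (read c: s0→s0)

After x (step 0): s0. After xy (step 1): s0.
They match, so y = c drives D around a cycle from s0 back to itself; pumping y any number of times keeps D in s0 before reading z, and xyⁱz ∈ L(D) for every i ≥ 0.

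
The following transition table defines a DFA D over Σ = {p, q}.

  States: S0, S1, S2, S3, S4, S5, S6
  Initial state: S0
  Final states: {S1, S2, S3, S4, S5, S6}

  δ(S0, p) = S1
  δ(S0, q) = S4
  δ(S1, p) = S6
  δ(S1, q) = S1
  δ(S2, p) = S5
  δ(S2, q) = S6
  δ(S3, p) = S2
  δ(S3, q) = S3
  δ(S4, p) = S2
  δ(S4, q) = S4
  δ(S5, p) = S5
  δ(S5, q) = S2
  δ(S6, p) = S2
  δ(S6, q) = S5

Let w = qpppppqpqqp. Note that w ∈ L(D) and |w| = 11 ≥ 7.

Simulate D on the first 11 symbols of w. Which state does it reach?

S2

Run of D on the first 11 characters of w = q p p p p p q p q q p:
  step 0: S0  (start)
  step 1: S4  (read q: S0→S4)
  step 2: S2  (read p: S4→S2)
  step 3: S5  (read p: S2→S5)
  step 4: S5  (read p: S5→S5)
  step 5: S5  (read p: S5→S5)
  step 6: S5  (read p: S5→S5)
  step 7: S2  (read q: S5→S2)
  step 8: S5  (read p: S2→S5)
  step 9: S2  (read q: S5→S2)
  step 10: S6  (read q: S2→S6)
  step 11: S2  (read p: S6→S2)

After reading 11 characters, D is in state S2.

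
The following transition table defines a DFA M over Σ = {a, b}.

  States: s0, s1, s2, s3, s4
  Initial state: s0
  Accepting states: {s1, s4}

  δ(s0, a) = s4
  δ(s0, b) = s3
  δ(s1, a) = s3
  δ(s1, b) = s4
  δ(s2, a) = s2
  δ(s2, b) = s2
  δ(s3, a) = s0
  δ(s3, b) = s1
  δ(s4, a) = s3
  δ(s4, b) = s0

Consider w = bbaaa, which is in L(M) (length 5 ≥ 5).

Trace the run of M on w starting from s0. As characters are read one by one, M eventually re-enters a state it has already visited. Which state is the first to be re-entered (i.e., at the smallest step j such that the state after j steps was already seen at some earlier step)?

s3

State sequence: s0 -b-> s3 -b-> s1 -a-> s3 -a-> s0 -a-> s4
First repeat at step 3: s3 was already visited.

The earliest repeat is at step j = 3: M is in s3, which it already visited at step i = 1.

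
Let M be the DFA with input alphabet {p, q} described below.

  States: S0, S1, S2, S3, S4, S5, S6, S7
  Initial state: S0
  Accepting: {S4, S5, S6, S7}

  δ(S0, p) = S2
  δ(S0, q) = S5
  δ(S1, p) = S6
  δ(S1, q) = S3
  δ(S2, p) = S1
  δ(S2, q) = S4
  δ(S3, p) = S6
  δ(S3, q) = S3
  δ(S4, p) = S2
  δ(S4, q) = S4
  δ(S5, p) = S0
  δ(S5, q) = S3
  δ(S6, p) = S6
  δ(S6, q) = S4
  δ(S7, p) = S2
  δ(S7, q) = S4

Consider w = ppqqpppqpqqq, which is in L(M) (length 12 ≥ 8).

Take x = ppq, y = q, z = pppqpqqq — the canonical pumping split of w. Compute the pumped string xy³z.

xy^3z = ppq·q·q·q·pppqpqqq = ppqqqqpppqpqqq.
Reading y = q takes M from S3 back to S3, so after x·y·y·y the machine is still in S3, and z then leads to the accepting state S4. Hence ppqqqqpppqpqqq ∈ L(M).

ppqqqqpppqpqqq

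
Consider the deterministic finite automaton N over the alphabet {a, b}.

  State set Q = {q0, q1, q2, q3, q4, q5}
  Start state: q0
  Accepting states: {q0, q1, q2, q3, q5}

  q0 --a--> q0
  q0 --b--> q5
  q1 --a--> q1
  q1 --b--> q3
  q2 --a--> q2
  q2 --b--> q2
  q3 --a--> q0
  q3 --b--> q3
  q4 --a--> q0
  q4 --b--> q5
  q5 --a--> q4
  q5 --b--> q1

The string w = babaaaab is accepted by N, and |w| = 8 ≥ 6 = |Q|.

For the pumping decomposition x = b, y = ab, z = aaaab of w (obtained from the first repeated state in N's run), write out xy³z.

babababaaaab

xy^3z = b·ab·ab·ab·aaaab = babababaaaab.
Reading y = ab takes N from q5 back to q5, so after x·y·y·y the machine is still in q5, and z then leads to the accepting state q5. Hence babababaaaab ∈ L(N).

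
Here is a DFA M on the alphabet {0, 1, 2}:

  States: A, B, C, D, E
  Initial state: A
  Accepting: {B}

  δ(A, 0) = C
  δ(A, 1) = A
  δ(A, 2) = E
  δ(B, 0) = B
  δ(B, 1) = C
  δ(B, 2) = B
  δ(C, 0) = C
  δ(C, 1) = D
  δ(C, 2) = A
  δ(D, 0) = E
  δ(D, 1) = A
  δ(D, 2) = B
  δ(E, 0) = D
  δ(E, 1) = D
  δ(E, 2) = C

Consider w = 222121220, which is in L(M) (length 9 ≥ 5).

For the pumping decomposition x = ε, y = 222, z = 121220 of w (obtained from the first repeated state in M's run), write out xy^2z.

xy^2z = ε·222·222·121220 = 222222121220.
Reading y = 222 takes M from A back to A, so after x·y·y the machine is still in A, and z then leads to the accepting state B. Hence 222222121220 ∈ L(M).

222222121220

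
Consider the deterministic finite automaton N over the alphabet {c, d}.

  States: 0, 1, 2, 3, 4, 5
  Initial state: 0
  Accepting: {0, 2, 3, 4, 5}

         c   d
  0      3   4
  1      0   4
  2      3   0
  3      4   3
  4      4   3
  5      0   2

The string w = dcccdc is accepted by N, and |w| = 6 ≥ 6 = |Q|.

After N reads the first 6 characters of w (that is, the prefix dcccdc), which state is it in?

State sequence: 0 -d-> 4 -c-> 4 -c-> 4 -c-> 4 -d-> 3 -c-> 4

After reading 6 characters, N is in state 4.
(This kind of state-tracing is the core of the pumping-lemma construction: with 6 states, pigeonhole forces a repeat within the first 6 steps.)

4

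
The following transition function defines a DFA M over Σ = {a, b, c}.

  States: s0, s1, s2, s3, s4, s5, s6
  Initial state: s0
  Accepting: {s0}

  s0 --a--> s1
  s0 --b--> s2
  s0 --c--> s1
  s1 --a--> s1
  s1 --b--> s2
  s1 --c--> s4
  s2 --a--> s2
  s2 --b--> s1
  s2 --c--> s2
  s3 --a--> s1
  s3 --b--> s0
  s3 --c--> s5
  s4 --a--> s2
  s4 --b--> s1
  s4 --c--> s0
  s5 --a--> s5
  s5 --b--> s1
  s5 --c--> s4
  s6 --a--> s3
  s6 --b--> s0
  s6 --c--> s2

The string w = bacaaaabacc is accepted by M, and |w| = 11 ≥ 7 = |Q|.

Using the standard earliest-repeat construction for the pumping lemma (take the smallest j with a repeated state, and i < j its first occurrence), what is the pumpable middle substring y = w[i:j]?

a

Run of M on w = b a c a a a a b a c c:
  step 0: s0  (start)
  step 1: s2  (read b: s0→s2)
  step 2: s2  (read a: s2→s2)   ← first repeat (s2 seen earlier)
  step 3: s2  (read c: s2→s2)
  step 4: s2  (read a: s2→s2)
  step 5: s2  (read a: s2→s2)
  step 6: s2  (read a: s2→s2)
  step 7: s2  (read a: s2→s2)
  step 8: s1  (read b: s2→s1)
  step 9: s1  (read a: s1→s1)
  step 10: s4  (read c: s1→s4)
  step 11: s0  (read c: s4→s0)

So i = 1, j = 2, giving x = w[0:1] = b, y = w[1:2] = a, z = w[2:11] = caaaabacc.
Check: |xy| = 2 ≤ 7 and |y| = 1 ≥ 1. Reading y takes M from s2 back to s2, so every xyⁱz is accepted.
With |Q| = 7, pigeonhole forces a state repeat no later than step 7; the substring read between the first and second visits to that state can be pumped.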